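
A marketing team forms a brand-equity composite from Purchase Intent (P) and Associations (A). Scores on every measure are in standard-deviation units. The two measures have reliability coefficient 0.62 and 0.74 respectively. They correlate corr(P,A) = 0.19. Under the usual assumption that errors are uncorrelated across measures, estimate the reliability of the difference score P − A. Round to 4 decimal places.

0.6049

Var(P−A) = 1 + 1 − 2·0.19 = 2 − 0.38 = 1.62.
With uncorrelated errors the cross-covariances are all true-score covariance, so they carry over unchanged; only the diagonal terms shrink to ρᵢσᵢ².
True-score variance = [0.62 + 0.74] − 0.38 = 1.36 − 0.38 = 0.98.
Reliability = 0.98 / 1.62 = 0.6049.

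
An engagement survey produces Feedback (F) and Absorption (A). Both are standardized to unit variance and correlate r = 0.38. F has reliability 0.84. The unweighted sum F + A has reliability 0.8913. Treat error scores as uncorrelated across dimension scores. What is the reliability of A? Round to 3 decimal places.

0.860

Var(F+A) = 2 + 2·0.38 = 2.760.
True-score variance = ρ_F + ρ_A + 2·0.38, so 0.8913 = (0.84 + ρ_A + 0.76) / 2.760.
ρ_A = 0.8913·2.760 − 0.84 − 0.76 = 0.860.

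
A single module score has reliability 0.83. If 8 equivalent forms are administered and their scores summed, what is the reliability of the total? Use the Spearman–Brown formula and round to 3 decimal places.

ρ_k = kρ / (1 + (k−1)ρ) = 8·0.83 / (1 + 7·0.83) = 6.640 / 6.810 = 0.975.

0.975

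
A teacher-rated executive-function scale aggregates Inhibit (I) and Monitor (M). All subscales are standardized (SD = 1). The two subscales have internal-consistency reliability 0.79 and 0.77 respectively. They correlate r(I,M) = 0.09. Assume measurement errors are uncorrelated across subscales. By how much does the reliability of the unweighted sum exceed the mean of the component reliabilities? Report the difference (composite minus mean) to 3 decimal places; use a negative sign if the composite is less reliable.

Var(sum) = 2 + 0.18 = 2.18; true-score variance = 1.56 + 0.18 = 1.74; composite reliability = 0.7982.
Mean component reliability = 0.7800.
Difference = 0.7982 − 0.7800 = 0.018.

0.018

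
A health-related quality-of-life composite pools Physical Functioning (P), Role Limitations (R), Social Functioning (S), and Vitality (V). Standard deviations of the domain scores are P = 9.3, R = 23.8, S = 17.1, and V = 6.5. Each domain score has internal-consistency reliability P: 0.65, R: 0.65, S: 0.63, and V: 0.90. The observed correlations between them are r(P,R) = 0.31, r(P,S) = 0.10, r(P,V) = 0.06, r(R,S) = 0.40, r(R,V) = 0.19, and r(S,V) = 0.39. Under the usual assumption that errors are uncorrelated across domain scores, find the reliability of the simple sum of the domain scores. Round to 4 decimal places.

0.7915

Var(P+R+S+V) = 9.3² + 23.8² + 17.1² + 6.5² + 2·[9.3·23.8·0.31 + 9.3·17.1·0.10 + 9.3·6.5·0.06 + 23.8·17.1·0.40 + 23.8·6.5·0.19 + 17.1·6.5·0.39] = 987.59 + 647.358 = 1634.95.
With uncorrelated errors the cross-covariances are all true-score covariance, so they carry over unchanged; only the diagonal terms shrink to ρᵢσᵢ².
True-score variance = [9.3²·0.65 + 23.8²·0.65 + 17.1²·0.63 + 6.5²·0.90] + 647.358 = 646.648 + 647.358 = 1294.01.
Reliability = 1294.01 / 1634.95 = 0.7915.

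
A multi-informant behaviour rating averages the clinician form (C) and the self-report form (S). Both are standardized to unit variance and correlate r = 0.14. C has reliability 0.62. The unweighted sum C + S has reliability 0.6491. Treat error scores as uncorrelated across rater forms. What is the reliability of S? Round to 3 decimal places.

0.580

Var(C+S) = 2 + 2·0.14 = 2.280.
True-score variance = ρ_C + ρ_S + 2·0.14, so 0.6491 = (0.62 + ρ_S + 0.28) / 2.280.
ρ_S = 0.6491·2.280 − 0.62 − 0.28 = 0.580.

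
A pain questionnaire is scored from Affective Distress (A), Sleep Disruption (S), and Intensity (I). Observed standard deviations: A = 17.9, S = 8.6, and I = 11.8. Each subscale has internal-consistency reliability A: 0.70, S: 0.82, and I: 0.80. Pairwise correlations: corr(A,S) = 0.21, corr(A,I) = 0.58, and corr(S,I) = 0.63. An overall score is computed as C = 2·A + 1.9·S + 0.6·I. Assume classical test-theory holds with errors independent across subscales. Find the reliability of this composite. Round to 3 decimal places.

Var(C) = 2²·17.9² + 1.9²·8.6² + 0.6²·11.8² + 2·[3.8·17.9·8.6·0.21 + 1.2·17.9·11.8·0.58 + 1.14·8.6·11.8·0.63] = 1598.76 + 685.472 = 2284.23.
With uncorrelated errors the cross-covariances are all true-score covariance, so they carry over unchanged; only the diagonal terms shrink to ρᵢσᵢ².
True-score variance = [2²·17.9²·0.70 + 1.9²·8.6²·0.82 + 0.6²·11.8²·0.80] + 685.472 = 1156.19 + 685.472 = 1841.66.
Reliability = 1841.66 / 2284.23 = 0.806.

0.806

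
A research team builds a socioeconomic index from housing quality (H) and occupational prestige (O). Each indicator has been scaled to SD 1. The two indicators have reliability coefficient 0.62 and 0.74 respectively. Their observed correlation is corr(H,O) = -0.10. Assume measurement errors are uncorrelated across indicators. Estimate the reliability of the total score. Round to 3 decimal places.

Var(H+O) = 2 + 2·[(-0.10)] = 2 − 0.2 = 1.8.
Under uncorrelated errors the observed covariances equal the true-score covariances, so only the own-variance terms attenuate.
True-score variance = [0.62 + 0.74] − 0.2 = 1.36 − 0.2 = 1.16.
Reliability = 1.16 / 1.8 = 0.644.

0.644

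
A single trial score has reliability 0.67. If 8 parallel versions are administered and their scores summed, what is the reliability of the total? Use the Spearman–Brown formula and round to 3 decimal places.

ρ_k = kρ / (1 + (k−1)ρ) = 8·0.67 / (1 + 7·0.67) = 5.360 / 5.690 = 0.942.

0.942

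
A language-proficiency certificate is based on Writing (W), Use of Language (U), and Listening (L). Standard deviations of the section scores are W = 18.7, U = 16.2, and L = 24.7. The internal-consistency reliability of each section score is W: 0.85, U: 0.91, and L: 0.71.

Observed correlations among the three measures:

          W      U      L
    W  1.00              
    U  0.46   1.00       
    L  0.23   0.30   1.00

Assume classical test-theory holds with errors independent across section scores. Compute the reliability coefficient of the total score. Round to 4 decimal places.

Var(W+U+L) = 18.7² + 16.2² + 24.7² + 2·[18.7·16.2·0.46 + 18.7·24.7·0.23 + 16.2·24.7·0.30] = 1222.22 + 731.258 = 1953.48.
Under uncorrelated errors the observed covariances equal the true-score covariances, so only the own-variance terms attenuate.
True-score variance = [18.7²·0.85 + 16.2²·0.91 + 24.7²·0.71] + 731.258 = 969.221 + 731.258 = 1700.48.
Reliability = 1700.48 / 1953.48 = 0.8705.

0.8705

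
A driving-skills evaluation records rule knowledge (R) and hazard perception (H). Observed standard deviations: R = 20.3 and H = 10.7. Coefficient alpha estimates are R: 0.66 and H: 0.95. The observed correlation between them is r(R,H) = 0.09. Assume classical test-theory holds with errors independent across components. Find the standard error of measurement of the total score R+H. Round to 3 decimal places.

12.076

Var(total) = 526.58 + 39.0978 = 565.678.
True-score variance = 380.745 + 39.0978 = 419.843, so reliability = 0.7422.
Error variance = 565.678 − 419.843 = 145.835; SEM = √145.835 = 12.076.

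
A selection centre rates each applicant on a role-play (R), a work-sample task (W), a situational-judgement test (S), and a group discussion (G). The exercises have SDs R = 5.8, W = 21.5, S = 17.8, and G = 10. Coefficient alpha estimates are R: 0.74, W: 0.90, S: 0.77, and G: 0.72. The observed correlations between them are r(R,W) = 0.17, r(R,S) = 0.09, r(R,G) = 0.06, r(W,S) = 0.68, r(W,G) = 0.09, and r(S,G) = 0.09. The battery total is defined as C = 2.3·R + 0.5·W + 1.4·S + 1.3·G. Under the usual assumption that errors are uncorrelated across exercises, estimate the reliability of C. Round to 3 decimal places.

Var(C) = 2.3²·5.8² + 0.5²·21.5² + 1.4²·17.8² + 1.3²·10² + 2·[1.15·5.8·21.5·0.17 + 3.22·5.8·17.8·0.09 + 2.99·5.8·10·0.06 + 0.7·21.5·17.8·0.68 + 0.65·21.5·10·0.09 + 1.82·17.8·10·0.09] = 1083.52 + 577.204 = 1660.73.
Because errors are independent across components, Cov(Tᵢ,Tⱼ) = Cov(Xᵢ,Xⱼ); the off-diagonal part of the true-score variance is the same as above.
True-score variance = [2.3²·5.8²·0.74 + 0.5²·21.5²·0.90 + 1.4²·17.8²·0.77 + 1.3²·10²·0.72] + 577.204 = 835.548 + 577.204 = 1412.75.
Reliability = 1412.75 / 1660.73 = 0.851.

0.851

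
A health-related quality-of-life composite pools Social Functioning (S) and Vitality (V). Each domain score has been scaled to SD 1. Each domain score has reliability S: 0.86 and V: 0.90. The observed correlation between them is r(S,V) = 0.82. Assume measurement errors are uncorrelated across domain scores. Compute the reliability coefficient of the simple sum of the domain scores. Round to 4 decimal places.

Var(S+V) = 2 + 2·[0.82] = 2 + 1.64 = 3.64.
With uncorrelated errors the cross-covariances are all true-score covariance, so they carry over unchanged; only the diagonal terms shrink to ρᵢσᵢ².
True-score variance = [0.86 + 0.90] + 1.64 = 1.76 + 1.64 = 3.4.
Reliability = 3.4 / 3.64 = 0.9341.

0.9341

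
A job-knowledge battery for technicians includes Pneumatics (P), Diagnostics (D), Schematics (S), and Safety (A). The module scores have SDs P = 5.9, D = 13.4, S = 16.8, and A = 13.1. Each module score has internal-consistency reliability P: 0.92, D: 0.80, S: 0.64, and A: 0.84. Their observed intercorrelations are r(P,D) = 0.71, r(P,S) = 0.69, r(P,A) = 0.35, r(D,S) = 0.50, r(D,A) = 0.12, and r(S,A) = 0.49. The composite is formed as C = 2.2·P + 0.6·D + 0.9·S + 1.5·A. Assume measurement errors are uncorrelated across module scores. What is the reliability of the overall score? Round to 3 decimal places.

Var(C) = 2.2²·5.9² + 0.6²·13.4² + 0.9²·16.8² + 1.5²·13.1² + 2·[1.32·5.9·13.4·0.71 + 1.98·5.9·16.8·0.69 + 3.3·5.9·13.1·0.35 + 0.54·13.4·16.8·0.50 + 0.9·13.4·13.1·0.12 + 1.35·16.8·13.1·0.49] = 847.859 + 1048.21 = 1896.07.
Under uncorrelated errors the observed covariances equal the true-score covariances, so only the own-variance terms attenuate.
True-score variance = [2.2²·5.9²·0.92 + 0.6²·13.4²·0.80 + 0.9²·16.8²·0.64 + 1.5²·13.1²·0.84] + 1048.21 = 677.371 + 1048.21 = 1725.58.
Reliability = 1725.58 / 1896.07 = 0.910.

0.910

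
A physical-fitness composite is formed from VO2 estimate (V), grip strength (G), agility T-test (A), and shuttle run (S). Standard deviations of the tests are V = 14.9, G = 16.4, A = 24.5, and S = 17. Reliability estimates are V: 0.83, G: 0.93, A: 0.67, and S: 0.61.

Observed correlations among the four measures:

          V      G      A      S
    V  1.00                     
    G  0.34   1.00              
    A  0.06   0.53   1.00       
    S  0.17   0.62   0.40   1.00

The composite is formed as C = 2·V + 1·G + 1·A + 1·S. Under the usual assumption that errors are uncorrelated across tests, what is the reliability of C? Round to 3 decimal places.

0.872

Var(C) = 2²·14.9² + 16.4² + 24.5² + 17² + 2·[2·14.9·16.4·0.34 + 2·14.9·24.5·0.06 + 2·14.9·17·0.17 + 16.4·24.5·0.53 + 16.4·17·0.62 + 24.5·17·0.40] = 2046.25 + 1697.01 = 3743.26.
Because errors are independent across components, Cov(Tᵢ,Tⱼ) = Cov(Xᵢ,Xⱼ); the off-diagonal part of the true-score variance is the same as above.
True-score variance = [2²·14.9²·0.83 + 16.4²·0.93 + 24.5²·0.67 + 17²·0.61] + 1697.01 = 1565.66 + 1697.01 = 3262.67.
Reliability = 3262.67 / 3743.26 = 0.872.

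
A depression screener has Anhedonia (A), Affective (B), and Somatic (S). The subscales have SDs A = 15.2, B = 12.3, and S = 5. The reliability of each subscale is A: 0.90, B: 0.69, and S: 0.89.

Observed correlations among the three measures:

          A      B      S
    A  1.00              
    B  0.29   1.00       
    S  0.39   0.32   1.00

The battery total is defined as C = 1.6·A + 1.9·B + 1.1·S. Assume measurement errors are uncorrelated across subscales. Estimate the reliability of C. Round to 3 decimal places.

0.862

Var(C) = 1.6²·15.2² + 1.9²·12.3² + 1.1²·5² + 2·[3.04·15.2·12.3·0.29 + 1.76·15.2·5·0.39 + 2.09·12.3·5·0.32] = 1167.87 + 516.243 = 1684.11.
With uncorrelated errors the cross-covariances are all true-score covariance, so they carry over unchanged; only the diagonal terms shrink to ρᵢσᵢ².
True-score variance = [1.6²·15.2²·0.90 + 1.9²·12.3²·0.69 + 1.1²·5²·0.89] + 516.243 = 936.087 + 516.243 = 1452.33.
Reliability = 1452.33 / 1684.11 = 0.862.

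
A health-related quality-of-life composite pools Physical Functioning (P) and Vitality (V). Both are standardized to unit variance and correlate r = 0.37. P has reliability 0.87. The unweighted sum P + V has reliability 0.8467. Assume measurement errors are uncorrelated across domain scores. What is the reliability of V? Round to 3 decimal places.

0.710

Var(P+V) = 2 + 2·0.37 = 2.740.
True-score variance = ρ_P + ρ_V + 2·0.37, so 0.8467 = (0.87 + ρ_V + 0.74) / 2.740.
ρ_V = 0.8467·2.740 − 0.87 − 0.74 = 0.710.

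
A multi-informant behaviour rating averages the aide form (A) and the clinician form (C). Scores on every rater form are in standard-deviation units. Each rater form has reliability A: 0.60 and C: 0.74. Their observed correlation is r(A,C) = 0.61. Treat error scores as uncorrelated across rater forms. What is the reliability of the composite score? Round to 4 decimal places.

0.7950

Var(A+C) = 2 + 2·[0.61] = 2 + 1.22 = 3.22.
With uncorrelated errors the cross-covariances are all true-score covariance, so they carry over unchanged; only the diagonal terms shrink to ρᵢσᵢ².
True-score variance = [0.60 + 0.74] + 1.22 = 1.34 + 1.22 = 2.56.
Reliability = 2.56 / 3.22 = 0.7950.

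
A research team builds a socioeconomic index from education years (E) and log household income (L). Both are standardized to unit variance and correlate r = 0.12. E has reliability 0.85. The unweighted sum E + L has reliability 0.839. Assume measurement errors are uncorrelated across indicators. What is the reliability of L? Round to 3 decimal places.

0.789

Var(E+L) = 2 + 2·0.12 = 2.240.
True-score variance = ρ_E + ρ_L + 2·0.12, so 0.839 = (0.85 + ρ_L + 0.24) / 2.240.
ρ_L = 0.839·2.240 − 0.85 − 0.24 = 0.789.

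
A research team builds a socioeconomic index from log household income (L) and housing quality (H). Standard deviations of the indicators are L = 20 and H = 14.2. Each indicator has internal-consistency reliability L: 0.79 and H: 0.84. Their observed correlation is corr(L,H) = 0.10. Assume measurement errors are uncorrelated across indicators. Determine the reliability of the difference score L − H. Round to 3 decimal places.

Var(L−H) = 20² + 14.2² − 2·20·14.2·0.10 = 601.64 − 56.8 = 544.84.
Because errors are independent across components, Cov(Tᵢ,Tⱼ) = Cov(Xᵢ,Xⱼ); the off-diagonal part of the true-score variance is the same as above.
True-score variance = [20²·0.79 + 14.2²·0.84] − 56.8 = 485.378 − 56.8 = 428.578.
Reliability = 428.578 / 544.84 = 0.787.

0.787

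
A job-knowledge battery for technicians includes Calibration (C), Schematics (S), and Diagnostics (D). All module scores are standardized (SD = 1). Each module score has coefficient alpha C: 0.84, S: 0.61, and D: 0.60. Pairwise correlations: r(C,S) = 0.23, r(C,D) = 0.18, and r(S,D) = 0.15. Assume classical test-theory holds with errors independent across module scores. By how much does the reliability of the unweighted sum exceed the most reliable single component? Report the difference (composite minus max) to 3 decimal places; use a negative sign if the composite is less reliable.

-0.071

Var(sum) = 3 + 1.12 = 4.12; true-score variance = 2.05 + 1.12 = 3.17; composite reliability = 0.7694.
Max component reliability = 0.8400.
Difference = 0.7694 − 0.8400 = -0.071.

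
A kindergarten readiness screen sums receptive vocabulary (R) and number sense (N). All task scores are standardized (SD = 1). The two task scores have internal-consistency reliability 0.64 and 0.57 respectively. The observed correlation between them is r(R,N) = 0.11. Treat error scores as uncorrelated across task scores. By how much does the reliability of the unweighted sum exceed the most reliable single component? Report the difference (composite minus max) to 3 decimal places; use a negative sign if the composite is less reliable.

Var(sum) = 2 + 0.22 = 2.22; true-score variance = 1.21 + 0.22 = 1.43; composite reliability = 0.6441.
Max component reliability = 0.6400.
Difference = 0.6441 − 0.6400 = 0.004.

0.004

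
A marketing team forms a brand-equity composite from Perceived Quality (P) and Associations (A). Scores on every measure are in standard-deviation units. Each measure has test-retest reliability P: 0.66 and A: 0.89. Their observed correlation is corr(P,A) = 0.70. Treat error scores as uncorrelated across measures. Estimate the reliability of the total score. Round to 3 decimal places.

0.868

Var(P+A) = 2 + 2·[0.70] = 2 + 1.4 = 3.4.
Under uncorrelated errors the observed covariances equal the true-score covariances, so only the own-variance terms attenuate.
True-score variance = [0.66 + 0.89] + 1.4 = 1.55 + 1.4 = 2.95.
Reliability = 2.95 / 3.4 = 0.868.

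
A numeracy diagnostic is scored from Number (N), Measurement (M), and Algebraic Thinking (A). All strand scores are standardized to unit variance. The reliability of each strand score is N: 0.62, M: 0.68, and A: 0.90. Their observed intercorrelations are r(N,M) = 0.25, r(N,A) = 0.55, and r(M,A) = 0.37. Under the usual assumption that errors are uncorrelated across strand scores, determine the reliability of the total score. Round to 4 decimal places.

Var(N+M+A) = 3 + 2·[0.25 + 0.55 + 0.37] = 3 + 2.34 = 5.34.
Because errors are independent across components, Cov(Tᵢ,Tⱼ) = Cov(Xᵢ,Xⱼ); the off-diagonal part of the true-score variance is the same as above.
True-score variance = [0.62 + 0.68 + 0.90] + 2.34 = 2.2 + 2.34 = 4.54.
Reliability = 4.54 / 5.34 = 0.8502.

0.8502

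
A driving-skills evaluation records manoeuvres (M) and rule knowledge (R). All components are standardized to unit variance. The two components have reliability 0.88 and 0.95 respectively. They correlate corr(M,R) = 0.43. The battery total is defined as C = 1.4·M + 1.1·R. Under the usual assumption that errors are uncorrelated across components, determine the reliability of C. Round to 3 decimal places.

Var(C) = 1.4² + 1.1² + 2·[1.54·0.43] = 3.17 + 1.3244 = 4.4944.
With uncorrelated errors the cross-covariances are all true-score covariance, so they carry over unchanged; only the diagonal terms shrink to ρᵢσᵢ².
True-score variance = [1.4²·0.88 + 1.1²·0.95] + 1.3244 = 2.8743 + 1.3244 = 4.1987.
Reliability = 4.1987 / 4.4944 = 0.934.

0.934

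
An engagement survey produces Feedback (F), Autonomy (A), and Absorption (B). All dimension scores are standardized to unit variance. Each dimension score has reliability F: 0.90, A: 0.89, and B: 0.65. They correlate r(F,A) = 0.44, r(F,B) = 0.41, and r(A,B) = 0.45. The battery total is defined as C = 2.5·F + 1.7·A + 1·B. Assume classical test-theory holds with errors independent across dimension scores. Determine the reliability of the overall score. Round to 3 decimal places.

Var(C) = 2.5² + 1.7² + 1 + 2·[4.25·0.44 + 2.5·0.41 + 1.7·0.45] = 10.14 + 7.32 = 17.46.
Because errors are independent across components, Cov(Tᵢ,Tⱼ) = Cov(Xᵢ,Xⱼ); the off-diagonal part of the true-score variance is the same as above.
True-score variance = [2.5²·0.90 + 1.7²·0.89 + 0.65] + 7.32 = 8.8471 + 7.32 = 16.1671.
Reliability = 16.1671 / 17.46 = 0.926.

0.926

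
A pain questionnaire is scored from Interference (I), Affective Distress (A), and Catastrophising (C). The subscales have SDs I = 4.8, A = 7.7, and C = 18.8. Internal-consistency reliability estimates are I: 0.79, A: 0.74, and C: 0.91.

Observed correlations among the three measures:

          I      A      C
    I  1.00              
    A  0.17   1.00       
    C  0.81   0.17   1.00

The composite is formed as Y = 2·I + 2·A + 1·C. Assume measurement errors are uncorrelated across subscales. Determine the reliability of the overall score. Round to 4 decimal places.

Var(Y) = 2²·4.8² + 2²·7.7² + 18.8² + 2·[4·4.8·7.7·0.17 + 2·4.8·18.8·0.81 + 2·7.7·18.8·0.17] = 682.76 + 441.08 = 1123.84.
Because errors are independent across components, Cov(Tᵢ,Tⱼ) = Cov(Xᵢ,Xⱼ); the off-diagonal part of the true-score variance is the same as above.
True-score variance = [2²·4.8²·0.79 + 2²·7.7²·0.74 + 18.8²·0.91] + 441.08 = 569.935 + 441.08 = 1011.02.
Reliability = 1011.02 / 1123.84 = 0.8996.

0.8996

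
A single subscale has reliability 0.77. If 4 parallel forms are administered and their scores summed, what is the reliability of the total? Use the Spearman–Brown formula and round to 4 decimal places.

ρ_k = kρ / (1 + (k−1)ρ) = 4·0.77 / (1 + 3·0.77) = 3.080 / 3.310 = 0.9305.

0.9305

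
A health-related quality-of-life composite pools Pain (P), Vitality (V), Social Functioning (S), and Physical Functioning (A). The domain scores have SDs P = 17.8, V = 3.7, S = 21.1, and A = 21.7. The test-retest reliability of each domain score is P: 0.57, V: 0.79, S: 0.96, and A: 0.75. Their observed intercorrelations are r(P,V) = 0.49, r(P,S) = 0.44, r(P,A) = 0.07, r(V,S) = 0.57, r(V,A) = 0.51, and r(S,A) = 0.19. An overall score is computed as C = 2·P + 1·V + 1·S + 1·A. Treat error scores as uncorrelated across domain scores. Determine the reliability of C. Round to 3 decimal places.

0.801

Var(C) = 2²·17.8² + 3.7² + 21.1² + 21.7² + 2·[2·17.8·3.7·0.49 + 2·17.8·21.1·0.44 + 2·17.8·21.7·0.07 + 3.7·21.1·0.57 + 3.7·21.7·0.51 + 21.1·21.7·0.19] = 2197.15 + 1243.15 = 3440.3.
With uncorrelated errors the cross-covariances are all true-score covariance, so they carry over unchanged; only the diagonal terms shrink to ρᵢσᵢ².
True-score variance = [2²·17.8²·0.57 + 3.7²·0.79 + 21.1²·0.96 + 21.7²·0.75] + 1243.15 = 1513.78 + 1243.15 = 2756.92.
Reliability = 2756.92 / 3440.3 = 0.801.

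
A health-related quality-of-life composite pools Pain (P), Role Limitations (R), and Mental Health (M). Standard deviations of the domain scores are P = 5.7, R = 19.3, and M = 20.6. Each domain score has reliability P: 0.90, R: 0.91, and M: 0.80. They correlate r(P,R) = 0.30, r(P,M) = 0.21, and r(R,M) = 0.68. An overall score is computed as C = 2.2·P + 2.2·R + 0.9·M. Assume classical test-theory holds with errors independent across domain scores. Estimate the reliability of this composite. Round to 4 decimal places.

Var(C) = 2.2²·5.7² + 2.2²·19.3² + 0.9²·20.6² + 2·[4.84·5.7·19.3·0.30 + 1.98·5.7·20.6·0.21 + 1.98·19.3·20.6·0.68] = 2303.83 + 1487.72 = 3791.55.
With uncorrelated errors the cross-covariances are all true-score covariance, so they carry over unchanged; only the diagonal terms shrink to ρᵢσᵢ².
True-score variance = [2.2²·5.7²·0.90 + 2.2²·19.3²·0.91 + 0.9²·20.6²·0.80] + 1487.72 = 2057.11 + 1487.72 = 3544.83.
Reliability = 3544.83 / 3791.55 = 0.9349.

0.9349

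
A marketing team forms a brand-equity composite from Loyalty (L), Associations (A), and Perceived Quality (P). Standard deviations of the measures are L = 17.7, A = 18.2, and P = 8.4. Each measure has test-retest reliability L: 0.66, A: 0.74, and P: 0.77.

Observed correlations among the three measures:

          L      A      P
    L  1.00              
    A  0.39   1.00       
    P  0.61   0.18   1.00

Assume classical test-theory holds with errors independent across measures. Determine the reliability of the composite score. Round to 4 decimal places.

Var(L+A+P) = 17.7² + 18.2² + 8.4² + 2·[17.7·18.2·0.39 + 17.7·8.4·0.61 + 18.2·8.4·0.18] = 715.09 + 487.696 = 1202.79.
Under uncorrelated errors the observed covariances equal the true-score covariances, so only the own-variance terms attenuate.
True-score variance = [17.7²·0.66 + 18.2²·0.74 + 8.4²·0.77] + 487.696 = 506.22 + 487.696 = 993.916.
Reliability = 993.916 / 1202.79 = 0.8263.

0.8263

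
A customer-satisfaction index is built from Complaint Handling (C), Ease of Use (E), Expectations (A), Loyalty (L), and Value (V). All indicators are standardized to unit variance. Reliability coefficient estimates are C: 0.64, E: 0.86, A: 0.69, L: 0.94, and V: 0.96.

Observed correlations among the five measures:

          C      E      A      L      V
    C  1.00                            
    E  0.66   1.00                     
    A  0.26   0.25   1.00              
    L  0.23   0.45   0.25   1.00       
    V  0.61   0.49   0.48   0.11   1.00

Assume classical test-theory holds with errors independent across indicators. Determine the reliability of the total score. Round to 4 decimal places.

0.9277

Var(C+E+A+L+V) = 5 + 2·[0.66 + 0.26 + 0.23 + 0.61 + 0.25 + 0.45 + 0.49 + 0.25 + 0.48 + 0.11] = 5 + 7.58 = 12.58.
Under uncorrelated errors the observed covariances equal the true-score covariances, so only the own-variance terms attenuate.
True-score variance = [0.64 + 0.86 + 0.69 + 0.94 + 0.96] + 7.58 = 4.09 + 7.58 = 11.67.
Reliability = 11.67 / 12.58 = 0.9277.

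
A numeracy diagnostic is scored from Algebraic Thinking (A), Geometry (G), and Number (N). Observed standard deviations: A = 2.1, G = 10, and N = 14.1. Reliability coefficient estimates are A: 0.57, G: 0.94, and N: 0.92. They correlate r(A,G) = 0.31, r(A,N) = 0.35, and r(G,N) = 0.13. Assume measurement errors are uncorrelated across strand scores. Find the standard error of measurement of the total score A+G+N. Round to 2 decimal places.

Var(total) = 303.22 + 70.407 = 373.627.
True-score variance = 279.419 + 70.407 = 349.826, so reliability = 0.9363.
Error variance = 373.627 − 349.826 = 23.8011; SEM = √23.8011 = 4.88.

4.88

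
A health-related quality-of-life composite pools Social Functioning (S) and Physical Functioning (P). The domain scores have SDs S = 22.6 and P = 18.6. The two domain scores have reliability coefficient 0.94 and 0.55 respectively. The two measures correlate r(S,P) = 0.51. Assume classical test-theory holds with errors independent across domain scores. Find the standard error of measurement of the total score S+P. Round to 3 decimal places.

Var(total) = 856.72 + 428.767 = 1285.49.
True-score variance = 670.392 + 428.767 = 1099.16, so reliability = 0.8551.
Error variance = 1285.49 − 1099.16 = 186.328; SEM = √186.328 = 13.650.

13.650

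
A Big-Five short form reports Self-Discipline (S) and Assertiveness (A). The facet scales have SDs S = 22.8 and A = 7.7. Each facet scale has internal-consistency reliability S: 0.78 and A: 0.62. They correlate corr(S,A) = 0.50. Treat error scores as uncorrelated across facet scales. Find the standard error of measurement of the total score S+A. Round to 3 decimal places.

Var(total) = 579.13 + 175.56 = 754.69.
True-score variance = 442.235 + 175.56 = 617.795, so reliability = 0.8186.
Error variance = 754.69 − 617.795 = 136.895; SEM = √136.895 = 11.700.

11.700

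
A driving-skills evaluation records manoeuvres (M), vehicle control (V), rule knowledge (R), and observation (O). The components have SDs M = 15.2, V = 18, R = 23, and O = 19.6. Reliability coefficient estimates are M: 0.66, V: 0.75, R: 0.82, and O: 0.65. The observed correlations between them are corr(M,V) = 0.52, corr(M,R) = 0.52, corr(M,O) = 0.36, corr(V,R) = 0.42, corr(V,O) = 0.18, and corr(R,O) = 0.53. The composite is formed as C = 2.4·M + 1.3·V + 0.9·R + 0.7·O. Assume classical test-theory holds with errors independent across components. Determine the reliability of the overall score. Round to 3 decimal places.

0.863

Var(C) = 2.4²·15.2² + 1.3²·18² + 0.9²·23² + 0.7²·19.6² + 2·[3.12·15.2·18·0.52 + 2.16·15.2·23·0.52 + 1.68·15.2·19.6·0.36 + 1.17·18·23·0.42 + 0.91·18·19.6·0.18 + 0.63·23·19.6·0.53] = 2495.08 + 2856.98 = 5352.06.
Because errors are independent across components, Cov(Tᵢ,Tⱼ) = Cov(Xᵢ,Xⱼ); the off-diagonal part of the true-score variance is the same as above.
True-score variance = [2.4²·15.2²·0.66 + 1.3²·18²·0.75 + 0.9²·23²·0.82 + 0.7²·19.6²·0.65] + 2856.98 = 1762.71 + 2856.98 = 4619.69.
Reliability = 4619.69 / 5352.06 = 0.863.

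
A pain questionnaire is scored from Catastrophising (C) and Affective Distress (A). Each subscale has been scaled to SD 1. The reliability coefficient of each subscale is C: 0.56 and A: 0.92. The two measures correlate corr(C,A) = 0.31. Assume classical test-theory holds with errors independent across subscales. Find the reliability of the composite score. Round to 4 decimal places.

0.8015

Var(C+A) = 2 + 2·[0.31] = 2 + 0.62 = 2.62.
Because errors are independent across components, Cov(Tᵢ,Tⱼ) = Cov(Xᵢ,Xⱼ); the off-diagonal part of the true-score variance is the same as above.
True-score variance = [0.56 + 0.92] + 0.62 = 1.48 + 0.62 = 2.1.
Reliability = 2.1 / 2.62 = 0.8015.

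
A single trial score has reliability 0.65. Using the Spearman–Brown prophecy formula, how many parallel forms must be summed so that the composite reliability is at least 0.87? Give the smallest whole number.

k ≥ ρ*(1−ρ₁)/(ρ₁(1−ρ*)) = 0.87·0.35 / (0.65·0.13) = 3.604.
Smallest integer k = 4.

4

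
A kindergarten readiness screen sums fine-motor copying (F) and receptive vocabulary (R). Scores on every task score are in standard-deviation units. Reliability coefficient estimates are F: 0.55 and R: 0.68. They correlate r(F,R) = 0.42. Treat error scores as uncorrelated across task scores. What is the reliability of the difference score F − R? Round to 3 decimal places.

0.336

Var(F−R) = 1 + 1 − 2·0.42 = 2 − 0.84 = 1.16.
Because errors are independent across components, Cov(Tᵢ,Tⱼ) = Cov(Xᵢ,Xⱼ); the off-diagonal part of the true-score variance is the same as above.
True-score variance = [0.55 + 0.68] − 0.84 = 1.23 − 0.84 = 0.39.
Reliability = 0.39 / 1.16 = 0.336.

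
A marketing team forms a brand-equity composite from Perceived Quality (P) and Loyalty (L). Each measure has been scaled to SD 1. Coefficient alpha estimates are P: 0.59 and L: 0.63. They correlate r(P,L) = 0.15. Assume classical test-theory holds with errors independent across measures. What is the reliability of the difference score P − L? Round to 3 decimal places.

0.541

Var(P−L) = 1 + 1 − 2·0.15 = 2 − 0.3 = 1.7.
Under uncorrelated errors the observed covariances equal the true-score covariances, so only the own-variance terms attenuate.
True-score variance = [0.59 + 0.63] − 0.3 = 1.22 − 0.3 = 0.92.
Reliability = 0.92 / 1.7 = 0.541.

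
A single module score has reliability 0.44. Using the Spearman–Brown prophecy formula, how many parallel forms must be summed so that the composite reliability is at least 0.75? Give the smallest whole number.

4

k ≥ ρ*(1−ρ₁)/(ρ₁(1−ρ*)) = 0.75·0.56 / (0.44·0.25) = 3.818.
Smallest integer k = 4.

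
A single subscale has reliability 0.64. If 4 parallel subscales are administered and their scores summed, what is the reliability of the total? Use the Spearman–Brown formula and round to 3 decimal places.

ρ_k = kρ / (1 + (k−1)ρ) = 4·0.64 / (1 + 3·0.64) = 2.560 / 2.920 = 0.877.

0.877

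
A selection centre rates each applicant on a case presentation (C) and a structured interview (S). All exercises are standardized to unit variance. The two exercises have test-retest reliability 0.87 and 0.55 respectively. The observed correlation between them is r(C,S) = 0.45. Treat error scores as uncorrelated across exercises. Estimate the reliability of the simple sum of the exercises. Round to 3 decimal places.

0.800

Var(C+S) = 2 + 2·[0.45] = 2 + 0.9 = 2.9.
Because errors are independent across components, Cov(Tᵢ,Tⱼ) = Cov(Xᵢ,Xⱼ); the off-diagonal part of the true-score variance is the same as above.
True-score variance = [0.87 + 0.55] + 0.9 = 1.42 + 0.9 = 2.32.
Reliability = 2.32 / 2.9 = 0.800.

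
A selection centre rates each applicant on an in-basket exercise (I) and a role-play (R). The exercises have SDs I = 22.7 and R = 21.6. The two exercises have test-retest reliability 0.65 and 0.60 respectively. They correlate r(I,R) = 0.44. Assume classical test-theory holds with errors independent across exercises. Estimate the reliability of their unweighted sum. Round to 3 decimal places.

Var(I+R) = 22.7² + 21.6² + 2·[22.7·21.6·0.44] = 981.85 + 431.482 = 1413.33.
With uncorrelated errors the cross-covariances are all true-score covariance, so they carry over unchanged; only the diagonal terms shrink to ρᵢσᵢ².
True-score variance = [22.7²·0.65 + 21.6²·0.60] + 431.482 = 614.875 + 431.482 = 1046.36.
Reliability = 1046.36 / 1413.33 = 0.740.

0.740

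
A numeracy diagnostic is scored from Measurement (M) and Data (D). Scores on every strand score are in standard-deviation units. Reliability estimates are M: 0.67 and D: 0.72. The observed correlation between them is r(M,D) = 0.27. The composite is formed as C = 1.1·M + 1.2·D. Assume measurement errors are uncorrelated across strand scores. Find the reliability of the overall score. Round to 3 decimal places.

Var(C) = 1.1² + 1.2² + 2·[1.32·0.27] = 2.65 + 0.7128 = 3.3628.
With uncorrelated errors the cross-covariances are all true-score covariance, so they carry over unchanged; only the diagonal terms shrink to ρᵢσᵢ².
True-score variance = [1.1²·0.67 + 1.2²·0.72] + 0.7128 = 1.8475 + 0.7128 = 2.5603.
Reliability = 2.5603 / 3.3628 = 0.761.

0.761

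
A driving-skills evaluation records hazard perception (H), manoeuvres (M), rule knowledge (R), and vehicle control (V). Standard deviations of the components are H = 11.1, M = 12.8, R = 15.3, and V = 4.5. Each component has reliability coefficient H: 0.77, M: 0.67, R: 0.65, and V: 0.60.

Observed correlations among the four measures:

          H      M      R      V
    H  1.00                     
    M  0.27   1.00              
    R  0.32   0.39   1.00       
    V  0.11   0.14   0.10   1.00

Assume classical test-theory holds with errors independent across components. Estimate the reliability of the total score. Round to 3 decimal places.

Var(H+M+R+V) = 11.1² + 12.8² + 15.3² + 4.5² + 2·[11.1·12.8·0.27 + 11.1·15.3·0.32 + 11.1·4.5·0.11 + 12.8·15.3·0.39 + 12.8·4.5·0.14 + 15.3·4.5·0.10] = 541.39 + 379.057 = 920.447.
With uncorrelated errors the cross-covariances are all true-score covariance, so they carry over unchanged; only the diagonal terms shrink to ρᵢσᵢ².
True-score variance = [11.1²·0.77 + 12.8²·0.67 + 15.3²·0.65 + 4.5²·0.60] + 379.057 = 368.953 + 379.057 = 748.01.
Reliability = 748.01 / 920.447 = 0.813.

0.813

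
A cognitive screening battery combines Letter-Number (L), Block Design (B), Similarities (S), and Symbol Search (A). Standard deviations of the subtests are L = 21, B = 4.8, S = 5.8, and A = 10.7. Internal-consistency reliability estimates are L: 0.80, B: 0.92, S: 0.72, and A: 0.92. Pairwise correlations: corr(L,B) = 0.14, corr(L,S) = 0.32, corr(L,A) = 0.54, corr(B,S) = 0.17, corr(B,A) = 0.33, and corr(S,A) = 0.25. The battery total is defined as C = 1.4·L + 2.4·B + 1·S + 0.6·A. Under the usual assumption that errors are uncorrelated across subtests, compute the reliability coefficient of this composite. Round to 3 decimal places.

0.875

Var(C) = 1.4²·21² + 2.4²·4.8² + 5.8² + 0.6²·10.7² + 2·[3.36·21·4.8·0.14 + 1.4·21·5.8·0.32 + 0.84·21·10.7·0.54 + 2.4·4.8·5.8·0.17 + 1.44·4.8·10.7·0.33 + 0.6·5.8·10.7·0.25] = 1071.93 + 497.961 = 1569.89.
With uncorrelated errors the cross-covariances are all true-score covariance, so they carry over unchanged; only the diagonal terms shrink to ρᵢσᵢ².
True-score variance = [1.4²·21²·0.80 + 2.4²·4.8²·0.92 + 5.8²·0.72 + 0.6²·10.7²·0.92] + 497.961 = 875.721 + 497.961 = 1373.68.
Reliability = 1373.68 / 1569.89 = 0.875.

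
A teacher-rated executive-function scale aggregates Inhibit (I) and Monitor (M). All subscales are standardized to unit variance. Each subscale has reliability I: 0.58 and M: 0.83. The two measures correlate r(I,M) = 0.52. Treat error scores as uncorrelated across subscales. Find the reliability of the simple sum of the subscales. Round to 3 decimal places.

0.806

Var(I+M) = 2 + 2·[0.52] = 2 + 1.04 = 3.04.
With uncorrelated errors the cross-covariances are all true-score covariance, so they carry over unchanged; only the diagonal terms shrink to ρᵢσᵢ².
True-score variance = [0.58 + 0.83] + 1.04 = 1.41 + 1.04 = 2.45.
Reliability = 2.45 / 3.04 = 0.806.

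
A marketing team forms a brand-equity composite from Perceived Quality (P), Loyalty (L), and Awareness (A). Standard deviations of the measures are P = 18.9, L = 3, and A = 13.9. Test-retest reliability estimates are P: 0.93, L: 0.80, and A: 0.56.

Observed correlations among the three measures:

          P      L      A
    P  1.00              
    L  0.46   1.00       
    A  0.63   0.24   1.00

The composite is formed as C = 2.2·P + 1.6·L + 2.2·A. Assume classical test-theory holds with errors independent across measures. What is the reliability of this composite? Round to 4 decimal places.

0.8818

Var(C) = 2.2²·18.9² + 1.6²·3² + 2.2²·13.9² + 2·[3.52·18.9·3·0.46 + 4.84·18.9·13.9·0.63 + 3.52·3·13.9·0.24] = 2687.07 + 1856.18 = 4543.26.
Because errors are independent across components, Cov(Tᵢ,Tⱼ) = Cov(Xᵢ,Xⱼ); the off-diagonal part of the true-score variance is the same as above.
True-score variance = [2.2²·18.9²·0.93 + 1.6²·3²·0.80 + 2.2²·13.9²·0.56] + 1856.18 = 2149.98 + 1856.18 = 4006.17.
Reliability = 4006.17 / 4543.26 = 0.8818.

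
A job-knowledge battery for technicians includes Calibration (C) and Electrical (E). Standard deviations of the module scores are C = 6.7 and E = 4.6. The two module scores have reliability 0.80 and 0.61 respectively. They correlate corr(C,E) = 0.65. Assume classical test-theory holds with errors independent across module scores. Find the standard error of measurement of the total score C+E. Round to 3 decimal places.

4.151

Var(total) = 66.05 + 40.066 = 106.116.
True-score variance = 48.8196 + 40.066 = 88.8856, so reliability = 0.8376.
Error variance = 106.116 − 88.8856 = 17.2304; SEM = √17.2304 = 4.151.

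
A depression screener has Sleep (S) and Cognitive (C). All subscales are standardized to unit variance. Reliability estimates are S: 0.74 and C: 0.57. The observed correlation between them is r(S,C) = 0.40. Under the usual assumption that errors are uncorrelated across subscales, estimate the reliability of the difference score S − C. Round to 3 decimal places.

Var(S−C) = 1 + 1 − 2·0.40 = 2 − 0.8 = 1.2.
With uncorrelated errors the cross-covariances are all true-score covariance, so they carry over unchanged; only the diagonal terms shrink to ρᵢσᵢ².
True-score variance = [0.74 + 0.57] − 0.8 = 1.31 − 0.8 = 0.51.
Reliability = 0.51 / 1.2 = 0.425.

0.425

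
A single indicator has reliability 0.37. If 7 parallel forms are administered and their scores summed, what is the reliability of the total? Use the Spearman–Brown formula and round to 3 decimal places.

0.804

ρ_k = kρ / (1 + (k−1)ρ) = 7·0.37 / (1 + 6·0.37) = 2.590 / 3.220 = 0.804.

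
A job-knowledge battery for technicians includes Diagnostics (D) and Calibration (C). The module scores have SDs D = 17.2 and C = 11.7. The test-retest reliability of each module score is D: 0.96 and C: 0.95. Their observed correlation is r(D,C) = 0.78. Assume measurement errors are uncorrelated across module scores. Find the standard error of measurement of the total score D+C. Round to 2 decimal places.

Var(total) = 432.73 + 313.934 = 746.664.
True-score variance = 414.052 + 313.934 = 727.986, so reliability = 0.9750.
Error variance = 746.664 − 727.986 = 18.6781; SEM = √18.6781 = 4.32.

4.32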